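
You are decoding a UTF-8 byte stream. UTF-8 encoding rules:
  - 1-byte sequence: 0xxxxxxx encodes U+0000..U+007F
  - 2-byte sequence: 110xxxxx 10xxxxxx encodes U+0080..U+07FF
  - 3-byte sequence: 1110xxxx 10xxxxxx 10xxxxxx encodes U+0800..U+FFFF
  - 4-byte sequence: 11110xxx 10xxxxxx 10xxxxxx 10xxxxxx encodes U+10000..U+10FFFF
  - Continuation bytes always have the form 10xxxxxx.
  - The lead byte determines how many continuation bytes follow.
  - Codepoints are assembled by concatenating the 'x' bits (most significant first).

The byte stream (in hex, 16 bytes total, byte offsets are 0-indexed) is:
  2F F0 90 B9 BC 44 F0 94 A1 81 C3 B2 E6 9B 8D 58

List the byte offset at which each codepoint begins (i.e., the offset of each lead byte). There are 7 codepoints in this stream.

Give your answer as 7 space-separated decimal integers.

Byte[0]=2F: 1-byte ASCII. cp=U+002F
Byte[1]=F0: 4-byte lead, need 3 cont bytes. acc=0x0
Byte[2]=90: continuation. acc=(acc<<6)|0x10=0x10
Byte[3]=B9: continuation. acc=(acc<<6)|0x39=0x439
Byte[4]=BC: continuation. acc=(acc<<6)|0x3C=0x10E7C
Completed: cp=U+10E7C (starts at byte 1)
Byte[5]=44: 1-byte ASCII. cp=U+0044
Byte[6]=F0: 4-byte lead, need 3 cont bytes. acc=0x0
Byte[7]=94: continuation. acc=(acc<<6)|0x14=0x14
Byte[8]=A1: continuation. acc=(acc<<6)|0x21=0x521
Byte[9]=81: continuation. acc=(acc<<6)|0x01=0x14841
Completed: cp=U+14841 (starts at byte 6)
Byte[10]=C3: 2-byte lead, need 1 cont bytes. acc=0x3
Byte[11]=B2: continuation. acc=(acc<<6)|0x32=0xF2
Completed: cp=U+00F2 (starts at byte 10)
Byte[12]=E6: 3-byte lead, need 2 cont bytes. acc=0x6
Byte[13]=9B: continuation. acc=(acc<<6)|0x1B=0x19B
Byte[14]=8D: continuation. acc=(acc<<6)|0x0D=0x66CD
Completed: cp=U+66CD (starts at byte 12)
Byte[15]=58: 1-byte ASCII. cp=U+0058

Answer: 0 1 5 6 10 12 15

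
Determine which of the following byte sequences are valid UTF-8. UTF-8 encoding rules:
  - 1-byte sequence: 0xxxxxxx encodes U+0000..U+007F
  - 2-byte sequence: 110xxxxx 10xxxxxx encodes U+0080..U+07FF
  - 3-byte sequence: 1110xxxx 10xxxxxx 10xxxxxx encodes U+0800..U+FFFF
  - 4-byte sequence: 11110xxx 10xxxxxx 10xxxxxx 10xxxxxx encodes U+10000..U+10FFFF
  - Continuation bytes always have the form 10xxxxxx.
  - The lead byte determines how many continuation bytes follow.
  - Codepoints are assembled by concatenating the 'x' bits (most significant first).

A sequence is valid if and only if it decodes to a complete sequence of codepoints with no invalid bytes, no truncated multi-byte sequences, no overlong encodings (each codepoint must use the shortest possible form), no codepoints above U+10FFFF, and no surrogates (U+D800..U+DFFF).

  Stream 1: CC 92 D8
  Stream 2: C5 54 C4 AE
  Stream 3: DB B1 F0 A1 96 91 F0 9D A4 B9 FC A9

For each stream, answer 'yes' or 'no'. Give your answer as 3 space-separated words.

Stream 1: error at byte offset 3. INVALID
Stream 2: error at byte offset 1. INVALID
Stream 3: error at byte offset 10. INVALID

Answer: no no no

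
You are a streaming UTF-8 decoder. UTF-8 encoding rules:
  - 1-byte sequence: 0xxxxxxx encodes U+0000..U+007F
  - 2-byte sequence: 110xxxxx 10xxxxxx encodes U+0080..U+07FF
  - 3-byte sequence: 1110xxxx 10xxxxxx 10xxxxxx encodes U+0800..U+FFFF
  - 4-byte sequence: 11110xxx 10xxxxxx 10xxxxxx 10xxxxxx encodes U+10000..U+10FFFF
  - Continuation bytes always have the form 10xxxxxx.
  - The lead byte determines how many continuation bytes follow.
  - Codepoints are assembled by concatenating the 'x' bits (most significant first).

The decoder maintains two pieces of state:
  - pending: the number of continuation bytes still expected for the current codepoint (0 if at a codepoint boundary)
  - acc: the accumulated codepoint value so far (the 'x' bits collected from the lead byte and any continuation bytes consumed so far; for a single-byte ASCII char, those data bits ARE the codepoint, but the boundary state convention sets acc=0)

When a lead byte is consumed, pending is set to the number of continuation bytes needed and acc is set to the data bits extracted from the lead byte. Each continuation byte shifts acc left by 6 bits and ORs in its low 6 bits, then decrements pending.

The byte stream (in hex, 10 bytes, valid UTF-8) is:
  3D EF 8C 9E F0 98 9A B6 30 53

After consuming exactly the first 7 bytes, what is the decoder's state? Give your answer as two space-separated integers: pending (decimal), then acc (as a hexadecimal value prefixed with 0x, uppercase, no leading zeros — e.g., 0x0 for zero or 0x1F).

Answer: 1 0x61A

Derivation:
Byte[0]=3D: 1-byte. pending=0, acc=0x0
Byte[1]=EF: 3-byte lead. pending=2, acc=0xF
Byte[2]=8C: continuation. acc=(acc<<6)|0x0C=0x3CC, pending=1
Byte[3]=9E: continuation. acc=(acc<<6)|0x1E=0xF31E, pending=0
Byte[4]=F0: 4-byte lead. pending=3, acc=0x0
Byte[5]=98: continuation. acc=(acc<<6)|0x18=0x18, pending=2
Byte[6]=9A: continuation. acc=(acc<<6)|0x1A=0x61A, pending=1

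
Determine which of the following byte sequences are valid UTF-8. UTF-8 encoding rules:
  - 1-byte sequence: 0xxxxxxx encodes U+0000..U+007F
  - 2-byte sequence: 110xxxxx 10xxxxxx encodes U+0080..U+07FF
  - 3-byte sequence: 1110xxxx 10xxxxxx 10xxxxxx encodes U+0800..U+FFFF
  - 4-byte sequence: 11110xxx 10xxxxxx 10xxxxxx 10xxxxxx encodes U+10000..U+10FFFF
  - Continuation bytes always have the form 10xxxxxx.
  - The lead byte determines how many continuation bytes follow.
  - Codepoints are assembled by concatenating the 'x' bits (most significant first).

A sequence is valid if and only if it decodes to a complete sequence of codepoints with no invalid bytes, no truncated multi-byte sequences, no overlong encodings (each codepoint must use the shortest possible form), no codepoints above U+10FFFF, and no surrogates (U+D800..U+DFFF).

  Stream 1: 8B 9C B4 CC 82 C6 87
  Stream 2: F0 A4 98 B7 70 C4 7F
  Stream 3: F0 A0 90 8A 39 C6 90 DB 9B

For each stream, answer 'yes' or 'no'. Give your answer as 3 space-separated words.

Answer: no no yes

Derivation:
Stream 1: error at byte offset 0. INVALID
Stream 2: error at byte offset 6. INVALID
Stream 3: decodes cleanly. VALID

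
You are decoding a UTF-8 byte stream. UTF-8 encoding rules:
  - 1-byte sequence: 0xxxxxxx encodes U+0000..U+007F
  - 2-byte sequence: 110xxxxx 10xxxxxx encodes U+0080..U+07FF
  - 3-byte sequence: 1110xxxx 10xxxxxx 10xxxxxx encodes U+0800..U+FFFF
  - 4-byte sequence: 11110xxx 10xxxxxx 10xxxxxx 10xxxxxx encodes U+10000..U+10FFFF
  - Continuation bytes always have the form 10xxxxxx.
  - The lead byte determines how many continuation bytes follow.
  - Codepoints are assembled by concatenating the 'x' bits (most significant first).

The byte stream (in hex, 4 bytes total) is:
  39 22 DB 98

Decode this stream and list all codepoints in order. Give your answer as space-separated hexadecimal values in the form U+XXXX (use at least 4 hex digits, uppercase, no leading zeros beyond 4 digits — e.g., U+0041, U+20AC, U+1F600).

Answer: U+0039 U+0022 U+06D8

Derivation:
Byte[0]=39: 1-byte ASCII. cp=U+0039
Byte[1]=22: 1-byte ASCII. cp=U+0022
Byte[2]=DB: 2-byte lead, need 1 cont bytes. acc=0x1B
Byte[3]=98: continuation. acc=(acc<<6)|0x18=0x6D8
Completed: cp=U+06D8 (starts at byte 2)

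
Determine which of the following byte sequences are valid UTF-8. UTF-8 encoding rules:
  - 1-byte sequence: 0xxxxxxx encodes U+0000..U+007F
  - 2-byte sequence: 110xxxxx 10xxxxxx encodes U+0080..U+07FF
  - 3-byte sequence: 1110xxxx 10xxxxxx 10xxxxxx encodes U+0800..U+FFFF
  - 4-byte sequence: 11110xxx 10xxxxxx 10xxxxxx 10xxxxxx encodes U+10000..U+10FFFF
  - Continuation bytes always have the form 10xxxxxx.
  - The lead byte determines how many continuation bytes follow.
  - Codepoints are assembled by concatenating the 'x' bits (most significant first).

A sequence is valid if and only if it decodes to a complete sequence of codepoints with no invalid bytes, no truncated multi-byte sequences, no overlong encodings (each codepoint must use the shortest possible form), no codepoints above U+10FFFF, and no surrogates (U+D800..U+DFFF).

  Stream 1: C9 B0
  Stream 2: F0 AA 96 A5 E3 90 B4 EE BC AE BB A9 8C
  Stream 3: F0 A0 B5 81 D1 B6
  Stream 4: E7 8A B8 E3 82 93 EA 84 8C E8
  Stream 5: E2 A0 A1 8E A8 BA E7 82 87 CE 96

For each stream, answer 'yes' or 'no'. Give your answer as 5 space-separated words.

Stream 1: decodes cleanly. VALID
Stream 2: error at byte offset 10. INVALID
Stream 3: decodes cleanly. VALID
Stream 4: error at byte offset 10. INVALID
Stream 5: error at byte offset 3. INVALID

Answer: yes no yes no no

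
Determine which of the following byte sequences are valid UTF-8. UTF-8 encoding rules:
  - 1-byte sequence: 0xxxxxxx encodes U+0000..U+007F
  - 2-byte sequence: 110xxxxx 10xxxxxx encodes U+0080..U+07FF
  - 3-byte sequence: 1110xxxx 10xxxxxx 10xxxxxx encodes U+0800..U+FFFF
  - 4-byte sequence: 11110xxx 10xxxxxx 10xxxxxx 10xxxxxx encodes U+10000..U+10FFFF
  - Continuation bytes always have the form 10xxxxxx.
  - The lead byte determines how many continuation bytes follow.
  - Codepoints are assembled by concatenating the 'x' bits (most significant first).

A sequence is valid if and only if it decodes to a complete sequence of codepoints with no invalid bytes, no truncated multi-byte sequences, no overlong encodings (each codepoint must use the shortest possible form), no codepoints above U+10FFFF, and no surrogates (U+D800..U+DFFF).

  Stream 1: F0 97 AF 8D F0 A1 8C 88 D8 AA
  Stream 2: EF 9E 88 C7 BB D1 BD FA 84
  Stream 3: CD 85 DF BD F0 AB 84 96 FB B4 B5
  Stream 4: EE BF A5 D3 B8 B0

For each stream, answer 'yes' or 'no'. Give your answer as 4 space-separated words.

Stream 1: decodes cleanly. VALID
Stream 2: error at byte offset 7. INVALID
Stream 3: error at byte offset 8. INVALID
Stream 4: error at byte offset 5. INVALID

Answer: yes no no no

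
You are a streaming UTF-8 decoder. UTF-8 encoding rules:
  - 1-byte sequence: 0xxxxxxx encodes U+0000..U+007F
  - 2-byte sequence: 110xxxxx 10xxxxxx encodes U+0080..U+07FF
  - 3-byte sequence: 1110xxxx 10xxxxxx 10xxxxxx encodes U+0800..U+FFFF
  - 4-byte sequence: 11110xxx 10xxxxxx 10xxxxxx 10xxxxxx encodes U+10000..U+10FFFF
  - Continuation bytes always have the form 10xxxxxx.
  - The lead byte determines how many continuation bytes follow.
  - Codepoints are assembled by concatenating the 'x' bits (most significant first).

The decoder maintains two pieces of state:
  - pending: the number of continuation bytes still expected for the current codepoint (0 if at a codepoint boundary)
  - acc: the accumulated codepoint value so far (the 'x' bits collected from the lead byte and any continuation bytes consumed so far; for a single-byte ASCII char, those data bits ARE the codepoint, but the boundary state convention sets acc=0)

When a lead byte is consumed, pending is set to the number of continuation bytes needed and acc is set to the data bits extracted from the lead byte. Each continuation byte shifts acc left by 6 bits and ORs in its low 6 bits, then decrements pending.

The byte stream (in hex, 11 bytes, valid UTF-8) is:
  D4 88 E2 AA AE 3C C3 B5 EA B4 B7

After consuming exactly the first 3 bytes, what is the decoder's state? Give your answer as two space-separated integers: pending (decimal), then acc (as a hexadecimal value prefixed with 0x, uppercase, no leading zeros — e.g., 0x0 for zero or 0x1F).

Answer: 2 0x2

Derivation:
Byte[0]=D4: 2-byte lead. pending=1, acc=0x14
Byte[1]=88: continuation. acc=(acc<<6)|0x08=0x508, pending=0
Byte[2]=E2: 3-byte lead. pending=2, acc=0x2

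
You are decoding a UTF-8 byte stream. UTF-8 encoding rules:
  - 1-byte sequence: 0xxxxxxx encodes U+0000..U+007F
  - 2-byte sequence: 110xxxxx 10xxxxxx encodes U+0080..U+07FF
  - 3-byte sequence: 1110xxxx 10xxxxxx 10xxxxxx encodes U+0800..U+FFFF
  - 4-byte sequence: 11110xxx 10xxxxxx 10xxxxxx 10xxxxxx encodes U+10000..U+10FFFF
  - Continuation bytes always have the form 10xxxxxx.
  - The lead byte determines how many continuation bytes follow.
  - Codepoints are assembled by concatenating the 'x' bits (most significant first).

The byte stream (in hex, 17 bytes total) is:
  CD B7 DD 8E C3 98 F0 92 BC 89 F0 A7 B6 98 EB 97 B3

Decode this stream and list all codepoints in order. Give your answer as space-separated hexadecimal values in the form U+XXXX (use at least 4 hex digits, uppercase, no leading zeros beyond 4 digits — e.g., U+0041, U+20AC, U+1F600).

Answer: U+0377 U+074E U+00D8 U+12F09 U+27D98 U+B5F3

Derivation:
Byte[0]=CD: 2-byte lead, need 1 cont bytes. acc=0xD
Byte[1]=B7: continuation. acc=(acc<<6)|0x37=0x377
Completed: cp=U+0377 (starts at byte 0)
Byte[2]=DD: 2-byte lead, need 1 cont bytes. acc=0x1D
Byte[3]=8E: continuation. acc=(acc<<6)|0x0E=0x74E
Completed: cp=U+074E (starts at byte 2)
Byte[4]=C3: 2-byte lead, need 1 cont bytes. acc=0x3
Byte[5]=98: continuation. acc=(acc<<6)|0x18=0xD8
Completed: cp=U+00D8 (starts at byte 4)
Byte[6]=F0: 4-byte lead, need 3 cont bytes. acc=0x0
Byte[7]=92: continuation. acc=(acc<<6)|0x12=0x12
Byte[8]=BC: continuation. acc=(acc<<6)|0x3C=0x4BC
Byte[9]=89: continuation. acc=(acc<<6)|0x09=0x12F09
Completed: cp=U+12F09 (starts at byte 6)
Byte[10]=F0: 4-byte lead, need 3 cont bytes. acc=0x0
Byte[11]=A7: continuation. acc=(acc<<6)|0x27=0x27
Byte[12]=B6: continuation. acc=(acc<<6)|0x36=0x9F6
Byte[13]=98: continuation. acc=(acc<<6)|0x18=0x27D98
Completed: cp=U+27D98 (starts at byte 10)
Byte[14]=EB: 3-byte lead, need 2 cont bytes. acc=0xB
Byte[15]=97: continuation. acc=(acc<<6)|0x17=0x2D7
Byte[16]=B3: continuation. acc=(acc<<6)|0x33=0xB5F3
Completed: cp=U+B5F3 (starts at byte 14)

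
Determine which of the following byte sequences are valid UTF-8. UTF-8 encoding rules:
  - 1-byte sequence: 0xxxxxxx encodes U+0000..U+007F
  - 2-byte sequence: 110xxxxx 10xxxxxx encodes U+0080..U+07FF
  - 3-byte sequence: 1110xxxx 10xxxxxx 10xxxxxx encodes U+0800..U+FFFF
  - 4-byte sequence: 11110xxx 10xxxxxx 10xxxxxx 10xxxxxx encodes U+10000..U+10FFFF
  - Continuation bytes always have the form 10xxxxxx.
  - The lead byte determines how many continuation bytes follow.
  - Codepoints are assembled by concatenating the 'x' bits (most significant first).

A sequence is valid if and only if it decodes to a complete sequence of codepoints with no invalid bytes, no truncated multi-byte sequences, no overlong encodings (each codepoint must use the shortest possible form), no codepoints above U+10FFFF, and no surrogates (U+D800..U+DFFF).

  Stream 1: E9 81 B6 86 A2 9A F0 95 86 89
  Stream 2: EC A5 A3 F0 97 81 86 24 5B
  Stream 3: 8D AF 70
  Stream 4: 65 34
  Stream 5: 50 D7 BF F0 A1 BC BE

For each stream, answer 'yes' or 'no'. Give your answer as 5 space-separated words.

Answer: no yes no yes yes

Derivation:
Stream 1: error at byte offset 3. INVALID
Stream 2: decodes cleanly. VALID
Stream 3: error at byte offset 0. INVALID
Stream 4: decodes cleanly. VALID
Stream 5: decodes cleanly. VALID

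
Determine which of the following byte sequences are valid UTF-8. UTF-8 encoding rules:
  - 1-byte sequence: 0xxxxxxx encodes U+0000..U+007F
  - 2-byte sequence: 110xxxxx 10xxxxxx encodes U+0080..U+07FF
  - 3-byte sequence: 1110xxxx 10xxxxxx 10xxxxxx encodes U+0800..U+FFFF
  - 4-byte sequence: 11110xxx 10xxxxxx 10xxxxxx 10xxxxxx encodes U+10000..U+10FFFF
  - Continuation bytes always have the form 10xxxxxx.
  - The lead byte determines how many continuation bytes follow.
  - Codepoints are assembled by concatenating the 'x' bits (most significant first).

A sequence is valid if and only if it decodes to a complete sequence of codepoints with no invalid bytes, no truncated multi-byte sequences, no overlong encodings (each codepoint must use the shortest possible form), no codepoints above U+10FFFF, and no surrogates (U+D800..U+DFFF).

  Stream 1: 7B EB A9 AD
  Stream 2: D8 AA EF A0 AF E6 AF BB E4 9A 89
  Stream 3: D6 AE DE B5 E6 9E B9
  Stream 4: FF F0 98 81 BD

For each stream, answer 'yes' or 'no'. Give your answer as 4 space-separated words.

Answer: yes yes yes no

Derivation:
Stream 1: decodes cleanly. VALID
Stream 2: decodes cleanly. VALID
Stream 3: decodes cleanly. VALID
Stream 4: error at byte offset 0. INVALID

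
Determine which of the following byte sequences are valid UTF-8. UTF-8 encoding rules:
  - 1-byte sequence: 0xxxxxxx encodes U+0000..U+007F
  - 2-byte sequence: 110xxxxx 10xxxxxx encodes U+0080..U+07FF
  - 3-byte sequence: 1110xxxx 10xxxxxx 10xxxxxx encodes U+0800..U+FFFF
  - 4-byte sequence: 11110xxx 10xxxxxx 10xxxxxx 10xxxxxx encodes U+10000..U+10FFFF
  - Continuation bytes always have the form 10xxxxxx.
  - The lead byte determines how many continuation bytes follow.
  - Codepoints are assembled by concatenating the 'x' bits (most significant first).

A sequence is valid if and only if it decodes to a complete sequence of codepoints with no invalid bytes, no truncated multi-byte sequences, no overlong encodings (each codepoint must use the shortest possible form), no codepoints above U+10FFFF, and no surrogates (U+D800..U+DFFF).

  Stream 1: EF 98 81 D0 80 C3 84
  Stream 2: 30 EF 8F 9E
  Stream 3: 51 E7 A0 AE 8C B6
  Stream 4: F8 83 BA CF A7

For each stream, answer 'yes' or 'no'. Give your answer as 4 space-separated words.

Answer: yes yes no no

Derivation:
Stream 1: decodes cleanly. VALID
Stream 2: decodes cleanly. VALID
Stream 3: error at byte offset 4. INVALID
Stream 4: error at byte offset 0. INVALID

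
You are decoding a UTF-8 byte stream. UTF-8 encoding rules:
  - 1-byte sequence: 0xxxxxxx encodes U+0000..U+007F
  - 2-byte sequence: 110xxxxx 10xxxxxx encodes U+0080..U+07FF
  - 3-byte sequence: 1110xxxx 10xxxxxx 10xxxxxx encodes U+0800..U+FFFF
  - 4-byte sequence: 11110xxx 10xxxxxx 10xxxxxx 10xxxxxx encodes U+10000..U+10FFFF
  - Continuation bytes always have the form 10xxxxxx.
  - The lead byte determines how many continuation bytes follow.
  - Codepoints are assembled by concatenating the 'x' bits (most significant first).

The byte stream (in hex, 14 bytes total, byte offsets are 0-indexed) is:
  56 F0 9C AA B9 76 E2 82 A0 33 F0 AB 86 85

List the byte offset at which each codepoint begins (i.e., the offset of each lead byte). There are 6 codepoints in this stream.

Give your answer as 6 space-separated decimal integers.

Answer: 0 1 5 6 9 10

Derivation:
Byte[0]=56: 1-byte ASCII. cp=U+0056
Byte[1]=F0: 4-byte lead, need 3 cont bytes. acc=0x0
Byte[2]=9C: continuation. acc=(acc<<6)|0x1C=0x1C
Byte[3]=AA: continuation. acc=(acc<<6)|0x2A=0x72A
Byte[4]=B9: continuation. acc=(acc<<6)|0x39=0x1CAB9
Completed: cp=U+1CAB9 (starts at byte 1)
Byte[5]=76: 1-byte ASCII. cp=U+0076
Byte[6]=E2: 3-byte lead, need 2 cont bytes. acc=0x2
Byte[7]=82: continuation. acc=(acc<<6)|0x02=0x82
Byte[8]=A0: continuation. acc=(acc<<6)|0x20=0x20A0
Completed: cp=U+20A0 (starts at byte 6)
Byte[9]=33: 1-byte ASCII. cp=U+0033
Byte[10]=F0: 4-byte lead, need 3 cont bytes. acc=0x0
Byte[11]=AB: continuation. acc=(acc<<6)|0x2B=0x2B
Byte[12]=86: continuation. acc=(acc<<6)|0x06=0xAC6
Byte[13]=85: continuation. acc=(acc<<6)|0x05=0x2B185
Completed: cp=U+2B185 (starts at byte 10)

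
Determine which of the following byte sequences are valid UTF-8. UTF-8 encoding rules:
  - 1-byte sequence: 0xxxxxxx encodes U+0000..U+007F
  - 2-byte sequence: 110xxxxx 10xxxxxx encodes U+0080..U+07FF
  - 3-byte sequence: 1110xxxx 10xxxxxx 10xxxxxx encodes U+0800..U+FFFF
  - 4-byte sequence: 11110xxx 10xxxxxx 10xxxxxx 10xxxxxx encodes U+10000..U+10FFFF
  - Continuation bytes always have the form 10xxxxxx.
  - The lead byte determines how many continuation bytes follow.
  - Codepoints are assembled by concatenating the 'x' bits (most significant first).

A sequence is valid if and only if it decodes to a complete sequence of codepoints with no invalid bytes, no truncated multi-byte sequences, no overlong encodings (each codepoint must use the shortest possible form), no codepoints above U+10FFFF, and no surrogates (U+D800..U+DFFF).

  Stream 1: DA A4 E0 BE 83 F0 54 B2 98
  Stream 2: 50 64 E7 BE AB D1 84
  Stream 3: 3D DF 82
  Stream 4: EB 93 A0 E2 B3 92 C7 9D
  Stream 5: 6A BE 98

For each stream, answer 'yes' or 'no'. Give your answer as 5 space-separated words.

Stream 1: error at byte offset 6. INVALID
Stream 2: decodes cleanly. VALID
Stream 3: decodes cleanly. VALID
Stream 4: decodes cleanly. VALID
Stream 5: error at byte offset 1. INVALID

Answer: no yes yes yes no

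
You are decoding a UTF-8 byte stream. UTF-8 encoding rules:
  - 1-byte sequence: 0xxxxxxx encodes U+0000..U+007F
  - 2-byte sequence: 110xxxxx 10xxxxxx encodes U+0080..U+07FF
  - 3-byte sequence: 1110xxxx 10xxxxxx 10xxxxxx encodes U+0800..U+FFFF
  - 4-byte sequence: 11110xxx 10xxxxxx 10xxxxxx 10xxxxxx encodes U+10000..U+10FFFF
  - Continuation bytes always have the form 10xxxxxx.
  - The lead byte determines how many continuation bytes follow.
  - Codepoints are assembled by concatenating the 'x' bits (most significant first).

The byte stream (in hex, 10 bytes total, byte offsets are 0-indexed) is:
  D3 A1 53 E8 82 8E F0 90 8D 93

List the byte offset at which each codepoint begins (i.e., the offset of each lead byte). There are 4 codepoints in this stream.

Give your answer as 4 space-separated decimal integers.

Byte[0]=D3: 2-byte lead, need 1 cont bytes. acc=0x13
Byte[1]=A1: continuation. acc=(acc<<6)|0x21=0x4E1
Completed: cp=U+04E1 (starts at byte 0)
Byte[2]=53: 1-byte ASCII. cp=U+0053
Byte[3]=E8: 3-byte lead, need 2 cont bytes. acc=0x8
Byte[4]=82: continuation. acc=(acc<<6)|0x02=0x202
Byte[5]=8E: continuation. acc=(acc<<6)|0x0E=0x808E
Completed: cp=U+808E (starts at byte 3)
Byte[6]=F0: 4-byte lead, need 3 cont bytes. acc=0x0
Byte[7]=90: continuation. acc=(acc<<6)|0x10=0x10
Byte[8]=8D: continuation. acc=(acc<<6)|0x0D=0x40D
Byte[9]=93: continuation. acc=(acc<<6)|0x13=0x10353
Completed: cp=U+10353 (starts at byte 6)

Answer: 0 2 3 6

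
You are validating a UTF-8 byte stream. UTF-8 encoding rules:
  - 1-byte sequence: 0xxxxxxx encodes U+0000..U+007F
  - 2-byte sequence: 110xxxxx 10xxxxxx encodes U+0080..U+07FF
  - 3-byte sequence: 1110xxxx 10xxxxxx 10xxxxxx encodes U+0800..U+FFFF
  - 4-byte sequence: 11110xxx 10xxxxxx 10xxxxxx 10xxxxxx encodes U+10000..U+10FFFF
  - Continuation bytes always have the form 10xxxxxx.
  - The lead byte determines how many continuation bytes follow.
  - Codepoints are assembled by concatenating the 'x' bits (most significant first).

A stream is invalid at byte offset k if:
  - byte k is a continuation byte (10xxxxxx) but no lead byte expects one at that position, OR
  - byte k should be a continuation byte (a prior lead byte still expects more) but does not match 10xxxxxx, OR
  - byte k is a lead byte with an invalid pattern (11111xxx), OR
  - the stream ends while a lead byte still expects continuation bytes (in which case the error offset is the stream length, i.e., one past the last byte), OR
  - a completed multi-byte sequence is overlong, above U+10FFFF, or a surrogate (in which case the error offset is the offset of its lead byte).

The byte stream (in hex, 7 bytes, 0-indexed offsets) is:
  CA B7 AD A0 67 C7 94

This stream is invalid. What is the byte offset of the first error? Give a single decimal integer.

Answer: 2

Derivation:
Byte[0]=CA: 2-byte lead, need 1 cont bytes. acc=0xA
Byte[1]=B7: continuation. acc=(acc<<6)|0x37=0x2B7
Completed: cp=U+02B7 (starts at byte 0)
Byte[2]=AD: INVALID lead byte (not 0xxx/110x/1110/11110)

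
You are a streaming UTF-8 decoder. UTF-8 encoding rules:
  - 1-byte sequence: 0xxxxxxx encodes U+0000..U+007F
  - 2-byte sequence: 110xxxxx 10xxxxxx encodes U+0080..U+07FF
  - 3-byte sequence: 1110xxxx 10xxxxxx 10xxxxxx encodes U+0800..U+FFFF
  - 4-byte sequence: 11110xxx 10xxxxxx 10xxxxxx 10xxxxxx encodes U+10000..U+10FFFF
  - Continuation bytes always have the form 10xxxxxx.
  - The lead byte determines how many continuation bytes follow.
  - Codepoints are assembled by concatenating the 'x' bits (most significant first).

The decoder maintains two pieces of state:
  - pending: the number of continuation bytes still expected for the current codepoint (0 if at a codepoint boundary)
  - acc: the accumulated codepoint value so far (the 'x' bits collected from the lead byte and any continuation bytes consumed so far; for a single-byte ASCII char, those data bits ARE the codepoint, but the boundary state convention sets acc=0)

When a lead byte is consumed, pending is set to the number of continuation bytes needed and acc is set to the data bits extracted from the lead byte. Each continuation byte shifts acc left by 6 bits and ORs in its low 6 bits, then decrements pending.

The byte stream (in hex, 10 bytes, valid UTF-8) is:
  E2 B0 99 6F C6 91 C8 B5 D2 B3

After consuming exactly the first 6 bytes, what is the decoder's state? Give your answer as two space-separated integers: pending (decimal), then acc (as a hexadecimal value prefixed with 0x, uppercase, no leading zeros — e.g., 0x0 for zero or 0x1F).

Byte[0]=E2: 3-byte lead. pending=2, acc=0x2
Byte[1]=B0: continuation. acc=(acc<<6)|0x30=0xB0, pending=1
Byte[2]=99: continuation. acc=(acc<<6)|0x19=0x2C19, pending=0
Byte[3]=6F: 1-byte. pending=0, acc=0x0
Byte[4]=C6: 2-byte lead. pending=1, acc=0x6
Byte[5]=91: continuation. acc=(acc<<6)|0x11=0x191, pending=0

Answer: 0 0x191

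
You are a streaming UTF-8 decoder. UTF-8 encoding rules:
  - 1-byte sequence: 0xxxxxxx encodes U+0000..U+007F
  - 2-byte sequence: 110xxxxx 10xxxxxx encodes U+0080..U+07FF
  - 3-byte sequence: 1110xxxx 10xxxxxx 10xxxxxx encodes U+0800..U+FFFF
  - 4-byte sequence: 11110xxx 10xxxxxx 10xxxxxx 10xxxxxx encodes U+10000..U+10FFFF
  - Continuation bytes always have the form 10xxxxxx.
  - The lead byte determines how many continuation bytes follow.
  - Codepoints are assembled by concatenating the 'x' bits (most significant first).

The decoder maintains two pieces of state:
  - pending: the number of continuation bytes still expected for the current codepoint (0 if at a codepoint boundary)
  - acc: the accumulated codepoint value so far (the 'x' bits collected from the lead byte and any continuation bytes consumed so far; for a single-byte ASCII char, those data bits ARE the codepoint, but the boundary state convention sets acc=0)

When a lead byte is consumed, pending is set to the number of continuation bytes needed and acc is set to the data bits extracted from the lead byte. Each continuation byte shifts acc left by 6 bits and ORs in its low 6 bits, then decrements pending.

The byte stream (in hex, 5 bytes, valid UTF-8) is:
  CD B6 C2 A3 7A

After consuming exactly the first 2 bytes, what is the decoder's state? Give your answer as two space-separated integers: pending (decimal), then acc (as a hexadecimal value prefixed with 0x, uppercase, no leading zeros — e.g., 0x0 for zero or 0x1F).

Answer: 0 0x376

Derivation:
Byte[0]=CD: 2-byte lead. pending=1, acc=0xD
Byte[1]=B6: continuation. acc=(acc<<6)|0x36=0x376, pending=0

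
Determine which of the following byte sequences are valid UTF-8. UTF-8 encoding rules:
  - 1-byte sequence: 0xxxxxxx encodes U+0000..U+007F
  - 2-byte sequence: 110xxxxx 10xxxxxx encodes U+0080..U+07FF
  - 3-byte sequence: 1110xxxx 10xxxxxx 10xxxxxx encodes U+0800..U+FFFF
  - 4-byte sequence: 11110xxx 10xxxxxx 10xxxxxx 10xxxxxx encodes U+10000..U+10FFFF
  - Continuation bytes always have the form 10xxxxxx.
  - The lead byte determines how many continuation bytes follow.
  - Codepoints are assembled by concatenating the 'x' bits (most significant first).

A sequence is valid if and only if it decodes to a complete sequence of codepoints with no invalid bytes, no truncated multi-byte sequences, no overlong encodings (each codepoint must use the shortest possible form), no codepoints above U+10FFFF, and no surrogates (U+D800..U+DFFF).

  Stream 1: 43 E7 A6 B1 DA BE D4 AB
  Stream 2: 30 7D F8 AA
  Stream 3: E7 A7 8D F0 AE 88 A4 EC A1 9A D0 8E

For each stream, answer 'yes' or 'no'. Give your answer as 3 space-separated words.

Answer: yes no yes

Derivation:
Stream 1: decodes cleanly. VALID
Stream 2: error at byte offset 2. INVALID
Stream 3: decodes cleanly. VALID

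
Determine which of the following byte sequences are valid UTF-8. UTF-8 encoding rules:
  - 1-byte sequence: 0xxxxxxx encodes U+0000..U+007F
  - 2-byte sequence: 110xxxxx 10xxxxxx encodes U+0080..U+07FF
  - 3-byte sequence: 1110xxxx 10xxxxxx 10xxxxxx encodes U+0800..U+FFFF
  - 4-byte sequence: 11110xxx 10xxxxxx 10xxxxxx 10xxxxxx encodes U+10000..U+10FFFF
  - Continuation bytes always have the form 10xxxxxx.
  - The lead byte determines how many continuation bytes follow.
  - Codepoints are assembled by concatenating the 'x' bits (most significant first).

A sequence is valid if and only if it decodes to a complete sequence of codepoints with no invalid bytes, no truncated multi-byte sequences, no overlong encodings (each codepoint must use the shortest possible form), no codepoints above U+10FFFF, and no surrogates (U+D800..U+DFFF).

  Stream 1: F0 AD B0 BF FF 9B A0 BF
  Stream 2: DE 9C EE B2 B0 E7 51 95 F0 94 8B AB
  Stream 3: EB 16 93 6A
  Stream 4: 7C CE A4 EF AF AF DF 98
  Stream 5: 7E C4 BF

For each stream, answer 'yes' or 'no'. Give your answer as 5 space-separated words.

Stream 1: error at byte offset 4. INVALID
Stream 2: error at byte offset 6. INVALID
Stream 3: error at byte offset 1. INVALID
Stream 4: decodes cleanly. VALID
Stream 5: decodes cleanly. VALID

Answer: no no no yes yes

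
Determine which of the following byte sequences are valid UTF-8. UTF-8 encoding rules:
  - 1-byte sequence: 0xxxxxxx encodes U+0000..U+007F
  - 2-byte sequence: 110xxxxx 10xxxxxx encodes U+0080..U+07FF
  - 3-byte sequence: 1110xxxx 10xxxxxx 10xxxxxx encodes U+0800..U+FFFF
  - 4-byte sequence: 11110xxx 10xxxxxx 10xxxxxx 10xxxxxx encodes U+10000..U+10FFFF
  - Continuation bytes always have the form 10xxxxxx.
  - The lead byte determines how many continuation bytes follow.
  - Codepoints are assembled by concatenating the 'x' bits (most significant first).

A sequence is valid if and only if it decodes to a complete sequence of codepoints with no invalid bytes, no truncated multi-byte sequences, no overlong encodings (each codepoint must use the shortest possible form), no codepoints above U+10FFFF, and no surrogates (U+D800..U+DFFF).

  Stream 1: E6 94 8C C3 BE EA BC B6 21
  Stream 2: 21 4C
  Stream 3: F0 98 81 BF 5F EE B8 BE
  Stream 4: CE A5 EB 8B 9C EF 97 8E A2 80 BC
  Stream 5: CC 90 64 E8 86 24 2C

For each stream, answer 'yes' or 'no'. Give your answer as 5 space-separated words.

Answer: yes yes yes no no

Derivation:
Stream 1: decodes cleanly. VALID
Stream 2: decodes cleanly. VALID
Stream 3: decodes cleanly. VALID
Stream 4: error at byte offset 8. INVALID
Stream 5: error at byte offset 5. INVALID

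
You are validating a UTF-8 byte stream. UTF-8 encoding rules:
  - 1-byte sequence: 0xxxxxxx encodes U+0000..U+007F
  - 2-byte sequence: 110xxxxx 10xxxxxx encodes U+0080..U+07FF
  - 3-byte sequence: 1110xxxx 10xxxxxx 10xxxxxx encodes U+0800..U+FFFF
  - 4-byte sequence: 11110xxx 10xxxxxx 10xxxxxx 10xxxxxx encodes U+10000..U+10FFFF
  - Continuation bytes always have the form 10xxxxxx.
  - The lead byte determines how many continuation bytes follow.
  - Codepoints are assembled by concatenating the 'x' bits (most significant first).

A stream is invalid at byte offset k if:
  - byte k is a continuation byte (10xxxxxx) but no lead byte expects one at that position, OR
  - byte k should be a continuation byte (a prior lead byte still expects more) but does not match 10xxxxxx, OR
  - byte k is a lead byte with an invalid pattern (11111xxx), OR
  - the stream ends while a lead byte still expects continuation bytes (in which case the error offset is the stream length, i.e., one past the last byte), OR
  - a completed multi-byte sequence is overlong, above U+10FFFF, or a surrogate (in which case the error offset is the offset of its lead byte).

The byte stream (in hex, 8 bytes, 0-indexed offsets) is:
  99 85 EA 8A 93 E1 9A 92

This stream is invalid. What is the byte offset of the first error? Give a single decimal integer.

Byte[0]=99: INVALID lead byte (not 0xxx/110x/1110/11110)

Answer: 0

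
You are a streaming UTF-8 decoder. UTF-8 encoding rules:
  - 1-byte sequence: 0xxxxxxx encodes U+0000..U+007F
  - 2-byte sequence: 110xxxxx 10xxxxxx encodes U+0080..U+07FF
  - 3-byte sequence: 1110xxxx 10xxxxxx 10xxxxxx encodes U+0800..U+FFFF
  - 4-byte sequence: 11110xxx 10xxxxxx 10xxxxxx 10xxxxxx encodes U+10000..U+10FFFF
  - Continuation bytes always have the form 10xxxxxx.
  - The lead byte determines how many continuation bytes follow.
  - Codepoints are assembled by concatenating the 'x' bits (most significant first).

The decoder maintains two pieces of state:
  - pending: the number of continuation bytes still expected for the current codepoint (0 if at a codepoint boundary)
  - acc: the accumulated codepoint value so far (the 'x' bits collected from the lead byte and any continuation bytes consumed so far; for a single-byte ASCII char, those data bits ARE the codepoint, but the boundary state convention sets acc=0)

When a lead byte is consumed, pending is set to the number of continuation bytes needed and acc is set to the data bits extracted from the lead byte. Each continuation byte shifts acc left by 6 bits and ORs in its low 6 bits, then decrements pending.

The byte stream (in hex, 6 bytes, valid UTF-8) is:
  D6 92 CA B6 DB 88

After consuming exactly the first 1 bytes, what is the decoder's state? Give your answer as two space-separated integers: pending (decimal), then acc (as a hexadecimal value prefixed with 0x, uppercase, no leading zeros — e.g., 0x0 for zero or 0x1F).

Byte[0]=D6: 2-byte lead. pending=1, acc=0x16

Answer: 1 0x16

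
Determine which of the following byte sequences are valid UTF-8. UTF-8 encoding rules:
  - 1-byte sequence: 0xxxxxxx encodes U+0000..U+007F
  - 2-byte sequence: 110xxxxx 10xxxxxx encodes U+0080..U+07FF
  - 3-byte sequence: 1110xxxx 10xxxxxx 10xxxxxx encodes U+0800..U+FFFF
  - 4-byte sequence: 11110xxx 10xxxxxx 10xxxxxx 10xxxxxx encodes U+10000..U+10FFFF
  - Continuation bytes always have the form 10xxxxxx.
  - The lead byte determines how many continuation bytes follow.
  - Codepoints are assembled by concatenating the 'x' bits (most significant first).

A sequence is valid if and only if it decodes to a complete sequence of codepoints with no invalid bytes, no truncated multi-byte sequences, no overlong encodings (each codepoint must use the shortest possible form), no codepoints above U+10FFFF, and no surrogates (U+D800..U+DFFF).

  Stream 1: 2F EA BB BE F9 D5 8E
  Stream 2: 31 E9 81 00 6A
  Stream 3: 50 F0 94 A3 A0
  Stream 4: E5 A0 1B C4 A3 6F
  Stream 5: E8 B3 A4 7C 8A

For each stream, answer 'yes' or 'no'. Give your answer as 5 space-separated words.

Answer: no no yes no no

Derivation:
Stream 1: error at byte offset 4. INVALID
Stream 2: error at byte offset 3. INVALID
Stream 3: decodes cleanly. VALID
Stream 4: error at byte offset 2. INVALID
Stream 5: error at byte offset 4. INVALID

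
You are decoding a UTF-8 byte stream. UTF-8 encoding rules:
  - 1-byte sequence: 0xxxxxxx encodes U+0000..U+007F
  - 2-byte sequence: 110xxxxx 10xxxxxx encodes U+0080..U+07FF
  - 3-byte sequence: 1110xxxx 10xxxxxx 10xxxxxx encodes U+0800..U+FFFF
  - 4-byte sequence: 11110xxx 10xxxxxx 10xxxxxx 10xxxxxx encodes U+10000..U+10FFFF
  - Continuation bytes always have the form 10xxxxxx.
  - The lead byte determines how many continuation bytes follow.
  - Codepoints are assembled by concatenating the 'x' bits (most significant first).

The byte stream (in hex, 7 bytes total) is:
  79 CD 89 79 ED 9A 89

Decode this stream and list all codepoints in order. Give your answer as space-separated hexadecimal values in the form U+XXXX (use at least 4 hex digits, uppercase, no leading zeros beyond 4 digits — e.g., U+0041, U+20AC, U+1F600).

Byte[0]=79: 1-byte ASCII. cp=U+0079
Byte[1]=CD: 2-byte lead, need 1 cont bytes. acc=0xD
Byte[2]=89: continuation. acc=(acc<<6)|0x09=0x349
Completed: cp=U+0349 (starts at byte 1)
Byte[3]=79: 1-byte ASCII. cp=U+0079
Byte[4]=ED: 3-byte lead, need 2 cont bytes. acc=0xD
Byte[5]=9A: continuation. acc=(acc<<6)|0x1A=0x35A
Byte[6]=89: continuation. acc=(acc<<6)|0x09=0xD689
Completed: cp=U+D689 (starts at byte 4)

Answer: U+0079 U+0349 U+0079 U+D689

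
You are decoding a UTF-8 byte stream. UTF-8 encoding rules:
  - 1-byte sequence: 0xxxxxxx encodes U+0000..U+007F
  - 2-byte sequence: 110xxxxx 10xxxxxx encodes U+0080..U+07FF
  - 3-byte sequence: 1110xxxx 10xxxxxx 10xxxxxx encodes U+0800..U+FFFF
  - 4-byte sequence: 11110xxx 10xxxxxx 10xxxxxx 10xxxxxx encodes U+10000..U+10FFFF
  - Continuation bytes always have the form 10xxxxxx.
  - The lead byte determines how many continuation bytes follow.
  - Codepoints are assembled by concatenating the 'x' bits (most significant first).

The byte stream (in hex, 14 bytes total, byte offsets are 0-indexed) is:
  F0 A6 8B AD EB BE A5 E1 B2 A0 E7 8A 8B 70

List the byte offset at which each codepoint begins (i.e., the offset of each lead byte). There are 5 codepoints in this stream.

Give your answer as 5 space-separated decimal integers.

Byte[0]=F0: 4-byte lead, need 3 cont bytes. acc=0x0
Byte[1]=A6: continuation. acc=(acc<<6)|0x26=0x26
Byte[2]=8B: continuation. acc=(acc<<6)|0x0B=0x98B
Byte[3]=AD: continuation. acc=(acc<<6)|0x2D=0x262ED
Completed: cp=U+262ED (starts at byte 0)
Byte[4]=EB: 3-byte lead, need 2 cont bytes. acc=0xB
Byte[5]=BE: continuation. acc=(acc<<6)|0x3E=0x2FE
Byte[6]=A5: continuation. acc=(acc<<6)|0x25=0xBFA5
Completed: cp=U+BFA5 (starts at byte 4)
Byte[7]=E1: 3-byte lead, need 2 cont bytes. acc=0x1
Byte[8]=B2: continuation. acc=(acc<<6)|0x32=0x72
Byte[9]=A0: continuation. acc=(acc<<6)|0x20=0x1CA0
Completed: cp=U+1CA0 (starts at byte 7)
Byte[10]=E7: 3-byte lead, need 2 cont bytes. acc=0x7
Byte[11]=8A: continuation. acc=(acc<<6)|0x0A=0x1CA
Byte[12]=8B: continuation. acc=(acc<<6)|0x0B=0x728B
Completed: cp=U+728B (starts at byte 10)
Byte[13]=70: 1-byte ASCII. cp=U+0070

Answer: 0 4 7 10 13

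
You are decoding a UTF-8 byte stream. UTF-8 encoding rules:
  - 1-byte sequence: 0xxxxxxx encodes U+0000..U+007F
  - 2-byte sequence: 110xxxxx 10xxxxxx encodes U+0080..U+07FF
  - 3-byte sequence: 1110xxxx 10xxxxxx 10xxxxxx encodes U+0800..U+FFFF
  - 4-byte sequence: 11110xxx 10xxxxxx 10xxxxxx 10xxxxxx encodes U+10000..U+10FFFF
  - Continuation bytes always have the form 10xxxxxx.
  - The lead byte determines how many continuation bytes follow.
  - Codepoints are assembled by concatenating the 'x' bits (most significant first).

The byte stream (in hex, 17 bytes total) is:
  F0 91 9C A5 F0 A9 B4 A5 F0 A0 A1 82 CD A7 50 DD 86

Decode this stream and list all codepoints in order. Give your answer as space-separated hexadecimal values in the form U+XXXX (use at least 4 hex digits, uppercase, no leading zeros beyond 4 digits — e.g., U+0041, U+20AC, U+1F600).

Byte[0]=F0: 4-byte lead, need 3 cont bytes. acc=0x0
Byte[1]=91: continuation. acc=(acc<<6)|0x11=0x11
Byte[2]=9C: continuation. acc=(acc<<6)|0x1C=0x45C
Byte[3]=A5: continuation. acc=(acc<<6)|0x25=0x11725
Completed: cp=U+11725 (starts at byte 0)
Byte[4]=F0: 4-byte lead, need 3 cont bytes. acc=0x0
Byte[5]=A9: continuation. acc=(acc<<6)|0x29=0x29
Byte[6]=B4: continuation. acc=(acc<<6)|0x34=0xA74
Byte[7]=A5: continuation. acc=(acc<<6)|0x25=0x29D25
Completed: cp=U+29D25 (starts at byte 4)
Byte[8]=F0: 4-byte lead, need 3 cont bytes. acc=0x0
Byte[9]=A0: continuation. acc=(acc<<6)|0x20=0x20
Byte[10]=A1: continuation. acc=(acc<<6)|0x21=0x821
Byte[11]=82: continuation. acc=(acc<<6)|0x02=0x20842
Completed: cp=U+20842 (starts at byte 8)
Byte[12]=CD: 2-byte lead, need 1 cont bytes. acc=0xD
Byte[13]=A7: continuation. acc=(acc<<6)|0x27=0x367
Completed: cp=U+0367 (starts at byte 12)
Byte[14]=50: 1-byte ASCII. cp=U+0050
Byte[15]=DD: 2-byte lead, need 1 cont bytes. acc=0x1D
Byte[16]=86: continuation. acc=(acc<<6)|0x06=0x746
Completed: cp=U+0746 (starts at byte 15)

Answer: U+11725 U+29D25 U+20842 U+0367 U+0050 U+0746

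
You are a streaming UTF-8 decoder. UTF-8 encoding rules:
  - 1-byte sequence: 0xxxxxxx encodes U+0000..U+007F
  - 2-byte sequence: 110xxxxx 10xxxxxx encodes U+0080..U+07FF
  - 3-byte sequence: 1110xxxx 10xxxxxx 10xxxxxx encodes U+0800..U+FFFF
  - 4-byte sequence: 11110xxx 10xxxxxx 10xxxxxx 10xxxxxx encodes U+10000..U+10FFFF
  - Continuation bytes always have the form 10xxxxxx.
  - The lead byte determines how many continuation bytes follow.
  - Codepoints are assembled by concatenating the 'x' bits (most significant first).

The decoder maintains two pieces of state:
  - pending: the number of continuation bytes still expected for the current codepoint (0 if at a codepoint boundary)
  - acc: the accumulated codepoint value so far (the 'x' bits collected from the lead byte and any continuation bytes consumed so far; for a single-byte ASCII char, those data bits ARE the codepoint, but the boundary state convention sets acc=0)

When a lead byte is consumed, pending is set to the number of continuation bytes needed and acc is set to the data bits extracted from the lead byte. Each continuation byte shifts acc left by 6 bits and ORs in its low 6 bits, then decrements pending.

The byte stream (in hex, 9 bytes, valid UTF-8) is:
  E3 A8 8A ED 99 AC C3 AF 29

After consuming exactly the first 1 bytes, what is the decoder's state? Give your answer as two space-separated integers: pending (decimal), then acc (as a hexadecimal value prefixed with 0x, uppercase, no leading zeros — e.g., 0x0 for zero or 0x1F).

Answer: 2 0x3

Derivation:
Byte[0]=E3: 3-byte lead. pending=2, acc=0x3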